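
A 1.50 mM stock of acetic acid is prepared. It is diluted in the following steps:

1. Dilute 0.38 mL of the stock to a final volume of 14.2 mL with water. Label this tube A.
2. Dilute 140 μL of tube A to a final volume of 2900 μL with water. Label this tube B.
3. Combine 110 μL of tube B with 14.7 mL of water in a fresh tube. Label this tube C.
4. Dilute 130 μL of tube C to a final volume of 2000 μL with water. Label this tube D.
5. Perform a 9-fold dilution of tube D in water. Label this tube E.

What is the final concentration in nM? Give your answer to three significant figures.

0.104 nM

Step 1: 0.38 mL brought to 14.2 mL → factor 14.2/0.38 = 37.368
Step 2: 140 μL brought to 2900 μL → factor 2900/140 = 20.714
Step 3: 110 μL + 14.7 mL = 14810 μL total → factor 14810/110 = 134.64
Step 4: 130 μL brought to 2000 μL → factor 2000/130 = 15.385
Step 5: 9-fold → factor 9
Overall dilution factor = 37.368 × 20.714 × 134.64 × 15.385 × 9 = 1.443 × 10^7
Final = 1.50 mM / 1.443 × 10^7 = 1.040 × 10^-7 mM = 0.104 nM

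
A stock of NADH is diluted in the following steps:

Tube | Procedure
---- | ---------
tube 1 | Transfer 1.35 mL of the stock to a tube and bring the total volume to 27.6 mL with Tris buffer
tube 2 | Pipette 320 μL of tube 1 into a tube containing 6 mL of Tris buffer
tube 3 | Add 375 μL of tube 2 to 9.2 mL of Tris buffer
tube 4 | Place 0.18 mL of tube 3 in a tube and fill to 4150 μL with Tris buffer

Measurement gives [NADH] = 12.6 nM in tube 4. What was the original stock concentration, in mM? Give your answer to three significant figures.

Step 1: 1.35 mL brought to 27.6 mL → factor 27.6/1.35 = 20.444
Step 2: 320 μL + 6 mL = 6320 μL total → factor 6320/320 = 19.75
Step 3: 375 μL + 9.2 mL = 9575 μL total → factor 9575/375 = 25.533
Step 4: 0.18 mL brought to 4150 μL → factor 4.15/0.18 = 23.056
Overall dilution factor = 20.444 × 19.75 × 25.533 × 23.056 = 2.377 × 10^5
Stock = 12.6 nM × 2.377 × 10^5 = 2.995 × 10^6 nM = 2.99 mM

2.99 mM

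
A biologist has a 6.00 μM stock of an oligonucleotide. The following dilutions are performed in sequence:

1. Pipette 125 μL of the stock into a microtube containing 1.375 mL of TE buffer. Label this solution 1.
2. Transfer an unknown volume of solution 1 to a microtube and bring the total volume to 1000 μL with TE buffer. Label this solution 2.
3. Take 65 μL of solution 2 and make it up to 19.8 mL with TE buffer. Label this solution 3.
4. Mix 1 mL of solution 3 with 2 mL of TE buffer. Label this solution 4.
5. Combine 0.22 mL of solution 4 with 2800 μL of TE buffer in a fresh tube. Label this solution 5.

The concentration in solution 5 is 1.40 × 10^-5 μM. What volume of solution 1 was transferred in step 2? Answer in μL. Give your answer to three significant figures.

Step 1: 125 μL + 1.375 mL = 1500 μL total → factor 1500/125 = 12
Step 2: v brought to 1000 μL → factor = 1000 μL/v
Step 3: 65 μL brought to 19.8 mL → factor 19800/65 = 304.62
Step 4: 1 mL + 2 mL = 3 mL total → factor 3/1 = 3
Step 5: 0.22 mL + 2800 μL = 3.02 mL total → factor 3.02/0.22 = 13.727
Product of known-step factors = 1.5054 × 10^5
Overall factor = 6.00 μM / (1.40 × 10^-5 μM) = 4.2857 × 10^5
Step-2 factor = 4.2857 × 10^5 / 1.5054 × 10^5 = 2.847
v = 1000 μL / 2.847 = 351 μL

351 μL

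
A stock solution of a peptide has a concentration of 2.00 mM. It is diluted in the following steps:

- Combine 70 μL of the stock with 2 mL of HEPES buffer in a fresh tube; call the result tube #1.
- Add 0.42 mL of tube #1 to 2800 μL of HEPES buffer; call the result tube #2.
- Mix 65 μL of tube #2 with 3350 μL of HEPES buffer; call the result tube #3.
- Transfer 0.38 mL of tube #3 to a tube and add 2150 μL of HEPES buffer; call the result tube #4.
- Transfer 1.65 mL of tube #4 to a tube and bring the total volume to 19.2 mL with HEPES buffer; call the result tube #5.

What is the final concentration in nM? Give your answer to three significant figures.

2.17 nM

Step 1: 70 μL + 2 mL = 2070 μL total → factor 2070/70 = 29.571
Step 2: 0.42 mL + 2800 μL = 3.22 mL total → factor 3.22/0.42 = 7.6667
Step 3: 65 μL + 3350 μL = 3415 μL total → factor 3415/65 = 52.538
Step 4: 0.38 mL + 2150 μL = 2.53 mL total → factor 2.53/0.38 = 6.6579
Step 5: 1.65 mL brought to 19.2 mL → factor 19.2/1.65 = 11.636
Overall dilution factor = 29.571 × 7.6667 × 52.538 × 6.6579 × 11.636 = 9.2281 × 10^5
Final = 2.00 mM / 9.2281 × 10^5 = 2.167 × 10^-6 mM = 2.17 nM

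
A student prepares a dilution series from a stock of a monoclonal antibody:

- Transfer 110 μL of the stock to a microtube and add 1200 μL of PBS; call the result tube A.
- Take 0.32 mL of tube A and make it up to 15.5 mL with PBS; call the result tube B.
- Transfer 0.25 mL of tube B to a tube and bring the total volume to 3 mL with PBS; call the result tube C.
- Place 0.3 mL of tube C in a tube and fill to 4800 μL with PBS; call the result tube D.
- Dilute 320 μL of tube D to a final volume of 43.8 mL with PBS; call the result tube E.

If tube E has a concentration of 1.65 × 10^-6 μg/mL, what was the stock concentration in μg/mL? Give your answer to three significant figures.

25.0 μg/mL

Step 1: 110 μL + 1200 μL = 1310 μL total → factor 1310/110 = 11.909
Step 2: 0.32 mL brought to 15.5 mL → factor 15.5/0.32 = 48.438
Step 3: 0.25 mL brought to 3 mL → factor 3/0.25 = 12
Step 4: 0.3 mL brought to 4800 μL → factor 4.8/0.3 = 16
Step 5: 320 μL brought to 43.8 mL → factor 43800/320 = 136.88
Overall dilution factor = 11.909 × 48.438 × 12 × 16 × 136.88 = 1.516 × 10^7
Stock = 1.65 × 10^-6 μg/mL × 1.516 × 10^7 = 25.0 μg/mL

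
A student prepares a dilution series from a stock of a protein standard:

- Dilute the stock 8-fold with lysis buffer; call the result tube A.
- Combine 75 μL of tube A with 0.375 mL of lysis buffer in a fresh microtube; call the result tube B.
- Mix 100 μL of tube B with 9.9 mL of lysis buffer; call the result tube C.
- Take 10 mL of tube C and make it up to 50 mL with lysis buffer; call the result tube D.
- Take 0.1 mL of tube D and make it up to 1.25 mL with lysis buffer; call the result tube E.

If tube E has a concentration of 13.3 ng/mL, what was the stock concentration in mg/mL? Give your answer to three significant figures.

3.99 mg/mL

Step 1: 8-fold → factor 8
Step 2: 75 μL + 0.375 mL = 450 μL total → factor 450/75 = 6
Step 3: 100 μL + 9.9 mL = 10000 μL total → factor 10000/100 = 100
Step 4: 10 mL brought to 50 mL → factor 50/10 = 5
Step 5: 0.1 mL brought to 1.25 mL → factor 1.25/0.1 = 12.5
Overall dilution factor = 8 × 6 × 100 × 5 × 12.5 = 3 × 10^5
Stock = 13.3 ng/mL × 3 × 10^5 = 3.990 × 10^6 ng/mL = 3.99 mg/mL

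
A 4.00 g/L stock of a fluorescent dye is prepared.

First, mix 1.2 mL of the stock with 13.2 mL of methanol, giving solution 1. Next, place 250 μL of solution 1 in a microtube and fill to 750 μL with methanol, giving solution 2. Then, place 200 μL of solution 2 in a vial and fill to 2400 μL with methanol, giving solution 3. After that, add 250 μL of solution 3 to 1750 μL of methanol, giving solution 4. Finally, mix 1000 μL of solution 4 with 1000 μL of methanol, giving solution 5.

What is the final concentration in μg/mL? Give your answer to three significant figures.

Step 1: 1.2 mL + 13.2 mL = 14.4 mL total → factor 14.4/1.2 = 12
Step 2: 250 μL brought to 750 μL → factor 750/250 = 3
Step 3: 200 μL brought to 2400 μL → factor 2400/200 = 12
Step 4: 250 μL + 1750 μL = 2000 μL total → factor 2000/250 = 8
Step 5: 1000 μL + 1000 μL = 2000 μL total → factor 2000/1000 = 2
Overall dilution factor = 12 × 3 × 12 × 8 × 2 = 6912
Final = 4.00 g/L / 6912 = 0.0005787 g/L = 0.579 μg/mL

0.579 μg/mL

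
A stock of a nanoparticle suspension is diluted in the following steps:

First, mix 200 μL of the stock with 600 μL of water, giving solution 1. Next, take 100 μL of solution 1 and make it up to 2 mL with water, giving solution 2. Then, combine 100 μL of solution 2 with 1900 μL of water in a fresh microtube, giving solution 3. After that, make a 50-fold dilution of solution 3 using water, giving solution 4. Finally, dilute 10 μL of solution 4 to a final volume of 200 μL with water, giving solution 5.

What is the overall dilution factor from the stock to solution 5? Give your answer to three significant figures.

1.60 × 10^6

Step 1: 200 μL + 600 μL = 800 μL total → factor 800/200 = 4
Step 2: 100 μL brought to 2 mL → factor 2000/100 = 20
Step 3: 100 μL + 1900 μL = 2000 μL total → factor 2000/100 = 20
Step 4: 50-fold → factor 50
Step 5: 10 μL brought to 200 μL → factor 200/10 = 20
Overall dilution factor = 4 × 20 × 20 × 50 × 20 = 1.6 × 10^6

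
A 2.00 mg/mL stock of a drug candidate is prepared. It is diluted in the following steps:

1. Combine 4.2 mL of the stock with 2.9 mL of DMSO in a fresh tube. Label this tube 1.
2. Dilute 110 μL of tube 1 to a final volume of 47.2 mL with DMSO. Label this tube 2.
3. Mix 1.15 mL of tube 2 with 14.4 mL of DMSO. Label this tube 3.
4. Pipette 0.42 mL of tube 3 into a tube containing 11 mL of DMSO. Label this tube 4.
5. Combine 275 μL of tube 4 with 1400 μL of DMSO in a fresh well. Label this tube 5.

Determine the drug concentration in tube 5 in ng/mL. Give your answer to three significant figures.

1.23 ng/mL

Step 1: 4.2 mL + 2.9 mL = 7.1 mL total → factor 7.1/4.2 = 1.6905
Step 2: 110 μL brought to 47.2 mL → factor 47200/110 = 429.09
Step 3: 1.15 mL + 14.4 mL = 15.55 mL total → factor 15.55/1.15 = 13.522
Step 4: 0.42 mL + 11 mL = 11.42 mL total → factor 11.42/0.42 = 27.19
Step 5: 275 μL + 1400 μL = 1675 μL total → factor 1675/275 = 6.0909
Overall dilution factor = 1.6905 × 429.09 × 13.522 × 27.19 × 6.0909 = 1.6244 × 10^6
Final = 2.00 mg/mL / 1.6244 × 10^6 = 1.231 × 10^-6 mg/mL = 1.23 ng/mL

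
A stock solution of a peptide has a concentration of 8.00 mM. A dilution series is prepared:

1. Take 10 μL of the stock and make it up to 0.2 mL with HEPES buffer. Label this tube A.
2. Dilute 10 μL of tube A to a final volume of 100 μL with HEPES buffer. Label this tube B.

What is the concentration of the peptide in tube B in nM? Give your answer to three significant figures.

4.00 × 10^4 nM

Step 1: 10 μL brought to 0.2 mL → factor 200/10 = 20
Step 2: 10 μL brought to 100 μL → factor 100/10 = 10
Overall dilution factor = 20 × 10 = 200
Final = 8.00 mM / 200 = 0.04000 mM = 4.00 × 10^4 nM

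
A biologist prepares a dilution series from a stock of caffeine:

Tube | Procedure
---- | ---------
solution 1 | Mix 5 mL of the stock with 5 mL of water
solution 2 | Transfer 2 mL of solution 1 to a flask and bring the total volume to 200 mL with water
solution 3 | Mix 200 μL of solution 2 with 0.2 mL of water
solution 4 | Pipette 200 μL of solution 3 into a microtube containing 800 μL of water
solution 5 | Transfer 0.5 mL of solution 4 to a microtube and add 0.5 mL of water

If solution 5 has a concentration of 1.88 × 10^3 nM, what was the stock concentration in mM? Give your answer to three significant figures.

7.52 mM

Step 1: 5 mL + 5 mL = 10 mL total → factor 10/5 = 2
Step 2: 2 mL brought to 200 mL → factor 200/2 = 100
Step 3: 200 μL + 0.2 mL = 400 μL total → factor 400/200 = 2
Step 4: 200 μL + 800 μL = 1000 μL total → factor 1000/200 = 5
Step 5: 0.5 mL + 0.5 mL = 1 mL total → factor 1/0.5 = 2
Overall dilution factor = 2 × 100 × 2 × 5 × 2 = 4000
Stock = 1.88 × 10^3 nM × 4000 = 7.520 × 10^6 nM = 7.52 mM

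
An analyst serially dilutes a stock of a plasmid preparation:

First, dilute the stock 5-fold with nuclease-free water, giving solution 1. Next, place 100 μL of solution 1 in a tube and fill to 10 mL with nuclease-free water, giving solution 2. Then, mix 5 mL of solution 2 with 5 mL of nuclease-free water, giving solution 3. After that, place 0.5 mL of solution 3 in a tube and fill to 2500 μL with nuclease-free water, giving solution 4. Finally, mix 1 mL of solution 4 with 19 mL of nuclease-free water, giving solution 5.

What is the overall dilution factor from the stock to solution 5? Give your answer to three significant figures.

1.00 × 10^5

Step 1: 5-fold → factor 5
Step 2: 100 μL brought to 10 mL → factor 10000/100 = 100
Step 3: 5 mL + 5 mL = 10 mL total → factor 10/5 = 2
Step 4: 0.5 mL brought to 2500 μL → factor 2.5/0.5 = 5
Step 5: 1 mL + 19 mL = 20 mL total → factor 20/1 = 20
Overall dilution factor = 5 × 100 × 2 × 5 × 20 = 1 × 10^5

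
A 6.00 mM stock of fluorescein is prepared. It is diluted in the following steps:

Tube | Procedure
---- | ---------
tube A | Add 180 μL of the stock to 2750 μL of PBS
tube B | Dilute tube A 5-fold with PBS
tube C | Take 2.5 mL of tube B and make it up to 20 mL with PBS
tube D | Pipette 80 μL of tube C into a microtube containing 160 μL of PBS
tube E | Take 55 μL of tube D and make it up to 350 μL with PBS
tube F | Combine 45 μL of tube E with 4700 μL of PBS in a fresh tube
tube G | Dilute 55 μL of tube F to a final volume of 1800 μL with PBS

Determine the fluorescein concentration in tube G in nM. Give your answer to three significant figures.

Step 1: 180 μL + 2750 μL = 2930 μL total → factor 2930/180 = 16.278
Step 2: 5-fold → factor 5
Step 3: 2.5 mL brought to 20 mL → factor 20/2.5 = 8
Step 4: 80 μL + 160 μL = 240 μL total → factor 240/80 = 3
Step 5: 55 μL brought to 350 μL → factor 350/55 = 6.3636
Step 6: 45 μL + 4700 μL = 4745 μL total → factor 4745/45 = 105.44
Step 7: 55 μL brought to 1800 μL → factor 1800/55 = 32.727
Overall dilution factor = 16.278 × 5 × 8 × 3 × 6.3636 × 105.44 × 32.727 = 4.2896 × 10^7
Final = 6.00 mM / 4.2896 × 10^7 = 1.399 × 10^-7 mM = 0.140 nM

0.140 nM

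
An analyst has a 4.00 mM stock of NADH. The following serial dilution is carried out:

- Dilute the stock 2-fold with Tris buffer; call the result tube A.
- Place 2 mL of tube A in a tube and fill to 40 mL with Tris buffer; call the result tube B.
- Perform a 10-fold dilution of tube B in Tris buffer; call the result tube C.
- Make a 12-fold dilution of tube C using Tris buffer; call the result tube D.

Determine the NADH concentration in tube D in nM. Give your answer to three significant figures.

833 nM

Step 1: 2-fold → factor 2
Step 2: 2 mL brought to 40 mL → factor 40/2 = 20
Step 3: 10-fold → factor 10
Step 4: 12-fold → factor 12
Overall dilution factor = 2 × 20 × 10 × 12 = 4800
Final = 4.00 mM / 4800 = 0.0008333 mM = 833 nM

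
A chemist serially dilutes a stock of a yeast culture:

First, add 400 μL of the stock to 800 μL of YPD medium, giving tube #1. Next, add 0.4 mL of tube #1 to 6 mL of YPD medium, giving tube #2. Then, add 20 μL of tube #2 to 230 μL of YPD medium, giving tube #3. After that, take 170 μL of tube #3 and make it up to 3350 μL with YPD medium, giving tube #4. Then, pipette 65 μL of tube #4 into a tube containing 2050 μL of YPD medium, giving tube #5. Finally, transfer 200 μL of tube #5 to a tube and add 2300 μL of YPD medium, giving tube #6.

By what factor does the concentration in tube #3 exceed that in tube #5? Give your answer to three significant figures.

Step 1: 400 μL + 800 μL = 1200 μL total → factor 1200/400 = 3
Step 2: 0.4 mL + 6 mL = 6.4 mL total → factor 6.4/0.4 = 16
Step 3: 20 μL + 230 μL = 250 μL total → factor 250/20 = 12.5
Step 4: 170 μL brought to 3350 μL → factor 3350/170 = 19.706
Step 5: 65 μL + 2050 μL = 2115 μL total → factor 2115/65 = 32.538
Dilution factor to tube #3 = 600; to tube #5 = 3.8472 × 10^5
[tube #3]/[tube #5] = (factor to tube #5)/(factor to tube #3) = 3.8472 × 10^5/600 = 641

641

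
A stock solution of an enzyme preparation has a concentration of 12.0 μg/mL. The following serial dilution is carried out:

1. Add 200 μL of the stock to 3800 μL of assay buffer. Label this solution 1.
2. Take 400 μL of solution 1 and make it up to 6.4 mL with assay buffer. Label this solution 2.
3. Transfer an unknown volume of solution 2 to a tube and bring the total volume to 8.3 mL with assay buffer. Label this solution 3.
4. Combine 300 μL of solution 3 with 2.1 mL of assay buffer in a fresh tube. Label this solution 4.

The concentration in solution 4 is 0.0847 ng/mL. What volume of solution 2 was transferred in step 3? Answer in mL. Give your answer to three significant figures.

0.150 mL

Step 1: 200 μL + 3800 μL = 4000 μL total → factor 4000/200 = 20
Step 2: 400 μL brought to 6.4 mL → factor 6400/400 = 16
Step 3: v brought to 8.3 mL → factor = 8.3 mL/v
Step 4: 300 μL + 2.1 mL = 2400 μL total → factor 2400/300 = 8
Product of known-step factors = 2560
Overall factor = 12.0 μg/mL / (0.0847 ng/mL) = 1.4168 × 10^5
Step-3 factor = 1.4168 × 10^5 / 2560 = 55.342
v = 8.3 mL / 55.342 = 0.150 mL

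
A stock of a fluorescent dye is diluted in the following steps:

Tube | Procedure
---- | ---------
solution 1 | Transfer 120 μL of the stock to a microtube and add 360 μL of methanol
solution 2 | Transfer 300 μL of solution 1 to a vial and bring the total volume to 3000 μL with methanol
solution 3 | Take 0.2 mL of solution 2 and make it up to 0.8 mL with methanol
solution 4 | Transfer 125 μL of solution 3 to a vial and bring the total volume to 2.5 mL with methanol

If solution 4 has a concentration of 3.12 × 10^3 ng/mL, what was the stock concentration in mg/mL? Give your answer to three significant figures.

Step 1: 120 μL + 360 μL = 480 μL total → factor 480/120 = 4
Step 2: 300 μL brought to 3000 μL → factor 3000/300 = 10
Step 3: 0.2 mL brought to 0.8 mL → factor 0.8/0.2 = 4
Step 4: 125 μL brought to 2.5 mL → factor 2500/125 = 20
Overall dilution factor = 4 × 10 × 4 × 20 = 3200
Stock = 3.12 × 10^3 ng/mL × 3200 = 9.984 × 10^6 ng/mL = 9.98 mg/mL

9.98 mg/mL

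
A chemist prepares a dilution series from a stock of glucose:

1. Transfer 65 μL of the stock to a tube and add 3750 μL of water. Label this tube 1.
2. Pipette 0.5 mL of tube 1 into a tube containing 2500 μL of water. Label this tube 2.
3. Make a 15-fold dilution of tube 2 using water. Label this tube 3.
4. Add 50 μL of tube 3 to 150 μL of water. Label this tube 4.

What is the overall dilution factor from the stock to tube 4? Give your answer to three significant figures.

2.11 × 10^4

Step 1: 65 μL + 3750 μL = 3815 μL total → factor 3815/65 = 58.692
Step 2: 0.5 mL + 2500 μL = 3 mL total → factor 3/0.5 = 6
Step 3: 15-fold → factor 15
Step 4: 50 μL + 150 μL = 200 μL total → factor 200/50 = 4
Overall dilution factor = 58.692 × 6 × 15 × 4 = 21129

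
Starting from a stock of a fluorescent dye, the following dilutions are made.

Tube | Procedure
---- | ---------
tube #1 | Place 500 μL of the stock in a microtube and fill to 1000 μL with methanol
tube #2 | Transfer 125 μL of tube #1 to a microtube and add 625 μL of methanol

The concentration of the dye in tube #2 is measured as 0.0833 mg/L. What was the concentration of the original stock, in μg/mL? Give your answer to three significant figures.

Step 1: 500 μL brought to 1000 μL → factor 1000/500 = 2
Step 2: 125 μL + 625 μL = 750 μL total → factor 750/125 = 6
Overall dilution factor = 2 × 6 = 12
Stock = 0.0833 mg/L × 12 = 0.9996 mg/L = 1.00 μg/mL

1.00 μg/mL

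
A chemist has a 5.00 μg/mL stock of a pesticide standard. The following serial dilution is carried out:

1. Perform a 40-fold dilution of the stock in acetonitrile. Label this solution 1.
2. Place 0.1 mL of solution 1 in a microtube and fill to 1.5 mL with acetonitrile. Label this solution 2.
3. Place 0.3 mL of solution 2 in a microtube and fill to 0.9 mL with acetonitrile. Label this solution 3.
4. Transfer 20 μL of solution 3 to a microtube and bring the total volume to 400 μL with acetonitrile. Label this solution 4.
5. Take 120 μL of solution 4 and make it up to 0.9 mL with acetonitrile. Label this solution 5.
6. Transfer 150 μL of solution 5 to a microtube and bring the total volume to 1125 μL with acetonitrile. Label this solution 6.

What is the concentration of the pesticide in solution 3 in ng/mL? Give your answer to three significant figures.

2.78 ng/mL

Step 1: 40-fold → factor 40
Step 2: 0.1 mL brought to 1.5 mL → factor 1.5/0.1 = 15
Step 3: 0.3 mL brought to 0.9 mL → factor 0.9/0.3 = 3
Dilution factor through solution 3 = 40 × 15 × 3 = 1800
[solution 3] = 5.00 μg/mL / 1800 = 0.002778 μg/mL = 2.78 ng/mL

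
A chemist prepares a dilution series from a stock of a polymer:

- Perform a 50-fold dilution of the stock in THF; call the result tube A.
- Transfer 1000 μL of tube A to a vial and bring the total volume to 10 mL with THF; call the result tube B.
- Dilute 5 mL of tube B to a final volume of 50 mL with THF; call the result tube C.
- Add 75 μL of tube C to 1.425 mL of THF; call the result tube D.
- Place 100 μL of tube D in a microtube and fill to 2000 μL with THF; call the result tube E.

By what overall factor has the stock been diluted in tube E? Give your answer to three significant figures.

Step 1: 50-fold → factor 50
Step 2: 1000 μL brought to 10 mL → factor 10000/1000 = 10
Step 3: 5 mL brought to 50 mL → factor 50/5 = 10
Step 4: 75 μL + 1.425 mL = 1500 μL total → factor 1500/75 = 20
Step 5: 100 μL brought to 2000 μL → factor 2000/100 = 20
Overall dilution factor = 50 × 10 × 10 × 20 × 20 = 2 × 10^6

2.00 × 10^6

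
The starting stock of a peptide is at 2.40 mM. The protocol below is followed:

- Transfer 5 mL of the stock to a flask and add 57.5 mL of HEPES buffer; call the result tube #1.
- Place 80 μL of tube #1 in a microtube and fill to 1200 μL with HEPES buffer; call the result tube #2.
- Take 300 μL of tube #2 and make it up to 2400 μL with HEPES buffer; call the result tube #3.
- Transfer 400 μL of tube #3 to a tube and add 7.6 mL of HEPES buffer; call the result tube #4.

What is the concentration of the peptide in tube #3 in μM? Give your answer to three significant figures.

Step 1: 5 mL + 57.5 mL = 62.5 mL total → factor 62.5/5 = 12.5
Step 2: 80 μL brought to 1200 μL → factor 1200/80 = 15
Step 3: 300 μL brought to 2400 μL → factor 2400/300 = 8
Dilution factor through tube #3 = 12.5 × 15 × 8 = 1500
[tube #3] = 2.40 mM / 1500 = 0.001600 mM = 1.60 μM

1.60 μM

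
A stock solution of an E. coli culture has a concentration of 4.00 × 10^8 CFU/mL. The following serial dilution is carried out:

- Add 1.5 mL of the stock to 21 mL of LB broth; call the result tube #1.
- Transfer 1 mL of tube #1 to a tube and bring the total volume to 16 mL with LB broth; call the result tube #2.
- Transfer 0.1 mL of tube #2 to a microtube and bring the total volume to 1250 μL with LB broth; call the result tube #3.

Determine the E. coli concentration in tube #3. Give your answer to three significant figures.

Step 1: 1.5 mL + 21 mL = 22.5 mL total → factor 22.5/1.5 = 15
Step 2: 1 mL brought to 16 mL → factor 16/1 = 16
Step 3: 0.1 mL brought to 1250 μL → factor 1.25/0.1 = 12.5
Overall dilution factor = 15 × 16 × 12.5 = 3000
Final = 4.00 × 10^8 CFU/mL / 3000 = 1.33 × 10^5 CFU/mL

1.33 × 10^5 CFU/mL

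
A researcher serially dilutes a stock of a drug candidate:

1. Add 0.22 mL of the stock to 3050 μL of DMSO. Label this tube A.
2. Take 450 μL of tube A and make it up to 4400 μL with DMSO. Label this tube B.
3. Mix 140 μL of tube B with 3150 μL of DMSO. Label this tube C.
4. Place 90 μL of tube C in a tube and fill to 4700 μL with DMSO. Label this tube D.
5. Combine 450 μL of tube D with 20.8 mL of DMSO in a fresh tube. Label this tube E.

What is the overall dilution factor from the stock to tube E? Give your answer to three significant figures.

8.42 × 10^6

Step 1: 0.22 mL + 3050 μL = 3.27 mL total → factor 3.27/0.22 = 14.864
Step 2: 450 μL brought to 4400 μL → factor 4400/450 = 9.7778
Step 3: 140 μL + 3150 μL = 3290 μL total → factor 3290/140 = 23.5
Step 4: 90 μL brought to 4700 μL → factor 4700/90 = 52.222
Step 5: 450 μL + 20.8 mL = 21250 μL total → factor 21250/450 = 47.222
Overall dilution factor = 14.864 × 9.7778 × 23.5 × 52.222 × 47.222 = 8.4224 × 10^6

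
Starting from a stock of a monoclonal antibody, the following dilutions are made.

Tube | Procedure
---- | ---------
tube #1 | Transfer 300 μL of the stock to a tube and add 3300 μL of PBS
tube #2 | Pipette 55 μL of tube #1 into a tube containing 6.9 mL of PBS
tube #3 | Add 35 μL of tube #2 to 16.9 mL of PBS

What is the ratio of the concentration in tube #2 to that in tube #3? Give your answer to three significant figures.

484

Step 1: 300 μL + 3300 μL = 3600 μL total → factor 3600/300 = 12
Step 2: 55 μL + 6.9 mL = 6955 μL total → factor 6955/55 = 126.45
Step 3: 35 μL + 16.9 mL = 16935 μL total → factor 16935/35 = 483.86
Dilution factor to tube #2 = 1517.5; to tube #3 = 7.3423 × 10^5
[tube #2]/[tube #3] = (factor to tube #3)/(factor to tube #2) = 7.3423 × 10^5/1517.5 = 484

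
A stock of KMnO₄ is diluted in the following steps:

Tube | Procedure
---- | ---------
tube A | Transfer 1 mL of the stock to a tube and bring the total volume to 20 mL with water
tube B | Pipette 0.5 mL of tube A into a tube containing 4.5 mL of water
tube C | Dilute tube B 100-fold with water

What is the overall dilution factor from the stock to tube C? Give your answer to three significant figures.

2.00 × 10^4

Step 1: 1 mL brought to 20 mL → factor 20/1 = 20
Step 2: 0.5 mL + 4.5 mL = 5 mL total → factor 5/0.5 = 10
Step 3: 100-fold → factor 100
Overall dilution factor = 20 × 10 × 100 = 20000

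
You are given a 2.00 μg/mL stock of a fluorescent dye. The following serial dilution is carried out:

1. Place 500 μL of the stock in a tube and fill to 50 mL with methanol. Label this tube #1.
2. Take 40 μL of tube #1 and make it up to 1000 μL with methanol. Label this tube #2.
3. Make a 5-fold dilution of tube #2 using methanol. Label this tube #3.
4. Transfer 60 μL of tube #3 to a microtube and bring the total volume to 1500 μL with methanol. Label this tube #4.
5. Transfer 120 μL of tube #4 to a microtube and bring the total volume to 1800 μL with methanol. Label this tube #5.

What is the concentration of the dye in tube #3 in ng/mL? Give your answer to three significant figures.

Step 1: 500 μL brought to 50 mL → factor 50000/500 = 100
Step 2: 40 μL brought to 1000 μL → factor 1000/40 = 25
Step 3: 5-fold → factor 5
Dilution factor through tube #3 = 100 × 25 × 5 = 12500
[tube #3] = 2.00 μg/mL / 12500 = 0.0001600 μg/mL = 0.160 ng/mL

0.160 ng/mL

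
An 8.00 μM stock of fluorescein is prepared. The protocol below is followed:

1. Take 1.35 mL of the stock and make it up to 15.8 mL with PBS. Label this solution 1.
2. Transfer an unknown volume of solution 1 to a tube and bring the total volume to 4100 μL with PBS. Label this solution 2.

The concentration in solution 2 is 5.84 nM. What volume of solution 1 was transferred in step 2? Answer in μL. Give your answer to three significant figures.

35.0 μL

Step 1: 1.35 mL brought to 15.8 mL → factor 15.8/1.35 = 11.704
Step 2: v brought to 4100 μL → factor = 4100 μL/v
Product of known-step factors = 11.704
Overall factor = 8.00 μM / (5.84 nM) = 1369.9
Step-2 factor = 1369.9 / 11.704 = 117.05
v = 4100 μL / 117.05 = 35.0 μL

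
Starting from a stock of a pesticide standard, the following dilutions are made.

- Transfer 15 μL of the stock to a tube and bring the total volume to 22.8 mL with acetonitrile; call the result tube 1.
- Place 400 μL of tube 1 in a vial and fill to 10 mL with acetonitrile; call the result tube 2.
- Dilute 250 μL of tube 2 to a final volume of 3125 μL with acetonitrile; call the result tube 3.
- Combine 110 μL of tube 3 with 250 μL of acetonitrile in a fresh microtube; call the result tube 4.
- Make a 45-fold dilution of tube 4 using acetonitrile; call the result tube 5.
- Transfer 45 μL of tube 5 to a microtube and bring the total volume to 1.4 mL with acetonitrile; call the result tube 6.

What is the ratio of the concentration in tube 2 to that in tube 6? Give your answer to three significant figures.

Step 1: 15 μL brought to 22.8 mL → factor 22800/15 = 1520
Step 2: 400 μL brought to 10 mL → factor 10000/400 = 25
Step 3: 250 μL brought to 3125 μL → factor 3125/250 = 12.5
Step 4: 110 μL + 250 μL = 360 μL total → factor 360/110 = 3.2727
Step 5: 45-fold → factor 45
Step 6: 45 μL brought to 1.4 mL → factor 1400/45 = 31.111
Dilution factor to tube 2 = 38000; to tube 6 = 2.1764 × 10^9
[tube 2]/[tube 6] = (factor to tube 6)/(factor to tube 2) = 2.1764 × 10^9/38000 = 5.73 × 10^4

5.73 × 10^4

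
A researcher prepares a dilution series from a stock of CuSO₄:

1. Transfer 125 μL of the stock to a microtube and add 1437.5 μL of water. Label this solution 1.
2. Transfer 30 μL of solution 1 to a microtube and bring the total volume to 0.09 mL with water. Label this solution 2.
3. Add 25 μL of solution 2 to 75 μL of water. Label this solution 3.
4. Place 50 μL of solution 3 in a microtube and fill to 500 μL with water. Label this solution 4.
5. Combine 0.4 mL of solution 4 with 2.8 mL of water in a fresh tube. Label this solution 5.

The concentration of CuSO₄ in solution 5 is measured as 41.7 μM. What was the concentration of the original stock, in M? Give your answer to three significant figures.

Step 1: 125 μL + 1437.5 μL = 1562.5 μL total → factor 1562.5/125 = 12.5
Step 2: 30 μL brought to 0.09 mL → factor 90/30 = 3
Step 3: 25 μL + 75 μL = 100 μL total → factor 100/25 = 4
Step 4: 50 μL brought to 500 μL → factor 500/50 = 10
Step 5: 0.4 mL + 2.8 mL = 3.2 mL total → factor 3.2/0.4 = 8
Overall dilution factor = 12.5 × 3 × 4 × 10 × 8 = 12000
Stock = 41.7 μM × 12000 = 5.004 × 10^5 μM = 0.500 M

0.500 M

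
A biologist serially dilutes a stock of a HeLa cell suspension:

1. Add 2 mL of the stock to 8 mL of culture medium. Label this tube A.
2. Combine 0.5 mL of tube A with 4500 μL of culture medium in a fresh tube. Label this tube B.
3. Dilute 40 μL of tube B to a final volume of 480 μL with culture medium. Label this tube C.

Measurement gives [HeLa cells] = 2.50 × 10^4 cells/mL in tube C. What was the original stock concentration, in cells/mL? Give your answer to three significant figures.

Step 1: 2 mL + 8 mL = 10 mL total → factor 10/2 = 5
Step 2: 0.5 mL + 4500 μL = 5 mL total → factor 5/0.5 = 10
Step 3: 40 μL brought to 480 μL → factor 480/40 = 12
Overall dilution factor = 5 × 10 × 12 = 600
Stock = 2.50 × 10^4 cells/mL × 600 = 1.50 × 10^7 cells/mL

1.50 × 10^7 cells/mL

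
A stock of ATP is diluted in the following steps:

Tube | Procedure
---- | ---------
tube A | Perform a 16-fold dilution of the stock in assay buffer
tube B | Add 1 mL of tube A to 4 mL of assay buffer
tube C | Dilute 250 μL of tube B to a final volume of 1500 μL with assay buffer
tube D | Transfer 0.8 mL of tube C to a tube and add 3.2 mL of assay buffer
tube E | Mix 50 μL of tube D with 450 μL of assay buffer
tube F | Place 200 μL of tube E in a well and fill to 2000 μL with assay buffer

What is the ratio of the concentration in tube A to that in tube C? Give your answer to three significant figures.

Step 1: 16-fold → factor 16
Step 2: 1 mL + 4 mL = 5 mL total → factor 5/1 = 5
Step 3: 250 μL brought to 1500 μL → factor 1500/250 = 6
Dilution factor to tube A = 16; to tube C = 480
[tube A]/[tube C] = (factor to tube C)/(factor to tube A) = 480/16 = 30.0

30.0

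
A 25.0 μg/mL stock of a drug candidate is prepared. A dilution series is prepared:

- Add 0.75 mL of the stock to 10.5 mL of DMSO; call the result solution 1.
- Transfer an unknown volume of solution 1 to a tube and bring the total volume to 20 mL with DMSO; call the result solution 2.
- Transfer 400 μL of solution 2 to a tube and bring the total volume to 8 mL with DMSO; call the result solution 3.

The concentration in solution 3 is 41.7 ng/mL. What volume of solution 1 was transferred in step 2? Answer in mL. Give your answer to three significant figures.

Step 1: 0.75 mL + 10.5 mL = 11.25 mL total → factor 11.25/0.75 = 15
Step 2: v brought to 20 mL → factor = 20 mL/v
Step 3: 400 μL brought to 8 mL → factor 8000/400 = 20
Product of known-step factors = 300
Overall factor = 25.0 μg/mL / (41.7 ng/mL) = 599.52
Step-2 factor = 599.52 / 300 = 1.9984
v = 20 mL / 1.9984 = 10.0 mL

10.0 mL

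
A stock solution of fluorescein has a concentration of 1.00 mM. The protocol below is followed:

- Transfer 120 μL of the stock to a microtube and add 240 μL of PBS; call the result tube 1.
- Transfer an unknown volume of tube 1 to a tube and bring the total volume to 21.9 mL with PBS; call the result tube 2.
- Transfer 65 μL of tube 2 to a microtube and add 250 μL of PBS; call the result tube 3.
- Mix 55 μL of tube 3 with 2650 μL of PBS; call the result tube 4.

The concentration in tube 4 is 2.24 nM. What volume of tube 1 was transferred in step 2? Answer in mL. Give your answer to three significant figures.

Step 1: 120 μL + 240 μL = 360 μL total → factor 360/120 = 3
Step 2: v brought to 21.9 mL → factor = 21.9 mL/v
Step 3: 65 μL + 250 μL = 315 μL total → factor 315/65 = 4.8462
Step 4: 55 μL + 2650 μL = 2705 μL total → factor 2705/55 = 49.182
Product of known-step factors = 715.03
Overall factor = 1.00 mM / (2.24 nM) = 4.4643 × 10^5
Step-2 factor = 4.4643 × 10^5 / 715.03 = 624.35
v = 21.9 mL / 624.35 = 0.0351 mL

0.0351 mL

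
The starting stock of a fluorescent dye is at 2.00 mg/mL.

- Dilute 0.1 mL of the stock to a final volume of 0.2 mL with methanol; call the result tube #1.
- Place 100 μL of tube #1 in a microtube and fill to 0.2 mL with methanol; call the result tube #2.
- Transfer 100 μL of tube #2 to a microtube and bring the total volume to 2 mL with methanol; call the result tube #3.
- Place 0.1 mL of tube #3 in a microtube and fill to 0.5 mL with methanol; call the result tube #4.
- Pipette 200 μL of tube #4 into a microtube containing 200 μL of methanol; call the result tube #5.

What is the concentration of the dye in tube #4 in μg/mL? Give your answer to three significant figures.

Step 1: 0.1 mL brought to 0.2 mL → factor 0.2/0.1 = 2
Step 2: 100 μL brought to 0.2 mL → factor 200/100 = 2
Step 3: 100 μL brought to 2 mL → factor 2000/100 = 20
Step 4: 0.1 mL brought to 0.5 mL → factor 0.5/0.1 = 5
Dilution factor through tube #4 = 2 × 2 × 20 × 5 = 400
[tube #4] = 2.00 mg/mL / 400 = 0.005000 mg/mL = 5.00 μg/mL

5.00 μg/mL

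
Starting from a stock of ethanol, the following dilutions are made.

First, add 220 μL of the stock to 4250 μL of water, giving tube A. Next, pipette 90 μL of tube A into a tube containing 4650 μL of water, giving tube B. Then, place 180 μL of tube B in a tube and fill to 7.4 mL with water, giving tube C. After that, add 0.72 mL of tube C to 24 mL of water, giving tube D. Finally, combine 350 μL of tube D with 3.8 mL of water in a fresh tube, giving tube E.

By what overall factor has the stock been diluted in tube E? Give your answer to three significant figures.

Step 1: 220 μL + 4250 μL = 4470 μL total → factor 4470/220 = 20.318
Step 2: 90 μL + 4650 μL = 4740 μL total → factor 4740/90 = 52.667
Step 3: 180 μL brought to 7.4 mL → factor 7400/180 = 41.111
Step 4: 0.72 mL + 24 mL = 24.72 mL total → factor 24.72/0.72 = 34.333
Step 5: 350 μL + 3.8 mL = 4150 μL total → factor 4150/350 = 11.857
Overall dilution factor = 20.318 × 52.667 × 41.111 × 34.333 × 11.857 = 1.7909 × 10^7

1.79 × 10^7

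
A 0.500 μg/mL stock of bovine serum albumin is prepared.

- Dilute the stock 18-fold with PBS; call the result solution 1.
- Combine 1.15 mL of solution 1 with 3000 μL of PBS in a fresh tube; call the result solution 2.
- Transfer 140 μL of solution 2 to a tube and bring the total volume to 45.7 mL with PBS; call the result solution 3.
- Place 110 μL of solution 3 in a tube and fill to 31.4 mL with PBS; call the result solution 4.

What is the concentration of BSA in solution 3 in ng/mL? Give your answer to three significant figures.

0.0236 ng/mL

Step 1: 18-fold → factor 18
Step 2: 1.15 mL + 3000 μL = 4.15 mL total → factor 4.15/1.15 = 3.6087
Step 3: 140 μL brought to 45.7 mL → factor 45700/140 = 326.43
Dilution factor through solution 3 = 18 × 3.6087 × 326.43 = 21204
[solution 3] = 0.500 μg/mL / 21204 = 2.358 × 10^-5 μg/mL = 0.0236 ng/mL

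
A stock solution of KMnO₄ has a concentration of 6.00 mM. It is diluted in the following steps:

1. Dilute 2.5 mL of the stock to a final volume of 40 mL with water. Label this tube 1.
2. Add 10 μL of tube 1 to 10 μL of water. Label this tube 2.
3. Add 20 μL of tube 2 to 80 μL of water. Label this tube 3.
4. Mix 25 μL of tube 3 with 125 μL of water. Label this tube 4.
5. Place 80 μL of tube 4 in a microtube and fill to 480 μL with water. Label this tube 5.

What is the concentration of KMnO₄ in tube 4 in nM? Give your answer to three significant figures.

6.25 × 10^3 nM

Step 1: 2.5 mL brought to 40 mL → factor 40/2.5 = 16
Step 2: 10 μL + 10 μL = 20 μL total → factor 20/10 = 2
Step 3: 20 μL + 80 μL = 100 μL total → factor 100/20 = 5
Step 4: 25 μL + 125 μL = 150 μL total → factor 150/25 = 6
Dilution factor through tube 4 = 16 × 2 × 5 × 6 = 960
[tube 4] = 6.00 mM / 960 = 0.006250 mM = 6.25 × 10^3 nM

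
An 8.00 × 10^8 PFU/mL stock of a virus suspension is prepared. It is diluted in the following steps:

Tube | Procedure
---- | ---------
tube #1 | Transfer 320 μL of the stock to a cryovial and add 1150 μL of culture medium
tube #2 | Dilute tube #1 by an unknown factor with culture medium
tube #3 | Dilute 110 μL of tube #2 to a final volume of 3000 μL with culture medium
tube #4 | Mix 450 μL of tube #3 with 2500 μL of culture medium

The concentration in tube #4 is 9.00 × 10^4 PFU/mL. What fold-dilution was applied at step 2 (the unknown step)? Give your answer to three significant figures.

10.8-fold

Step 1: 320 μL + 1150 μL = 1470 μL total → factor 1470/320 = 4.5938
Step 2: unknown factor x
Step 3: 110 μL brought to 3000 μL → factor 3000/110 = 27.273
Step 4: 450 μL + 2500 μL = 2950 μL total → factor 2950/450 = 6.5556
Product of known-step factors = 821.31
Overall factor = 8.00 × 10^8 PFU/mL / (9.00 × 10^4 PFU/mL) = 8888.9
x = 8888.9 / 821.31 = 10.8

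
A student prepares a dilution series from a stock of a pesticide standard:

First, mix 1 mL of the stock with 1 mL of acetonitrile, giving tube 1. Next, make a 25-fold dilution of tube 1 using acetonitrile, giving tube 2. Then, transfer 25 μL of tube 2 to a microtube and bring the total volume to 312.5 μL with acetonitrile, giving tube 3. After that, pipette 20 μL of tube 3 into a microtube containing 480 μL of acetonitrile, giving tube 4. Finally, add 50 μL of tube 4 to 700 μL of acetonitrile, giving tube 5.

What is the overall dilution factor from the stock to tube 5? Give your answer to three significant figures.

Step 1: 1 mL + 1 mL = 2 mL total → factor 2/1 = 2
Step 2: 25-fold → factor 25
Step 3: 25 μL brought to 312.5 μL → factor 312.5/25 = 12.5
Step 4: 20 μL + 480 μL = 500 μL total → factor 500/20 = 25
Step 5: 50 μL + 700 μL = 750 μL total → factor 750/50 = 15
Overall dilution factor = 2 × 25 × 12.5 × 25 × 15 = 2.3438 × 10^5

2.34 × 10^5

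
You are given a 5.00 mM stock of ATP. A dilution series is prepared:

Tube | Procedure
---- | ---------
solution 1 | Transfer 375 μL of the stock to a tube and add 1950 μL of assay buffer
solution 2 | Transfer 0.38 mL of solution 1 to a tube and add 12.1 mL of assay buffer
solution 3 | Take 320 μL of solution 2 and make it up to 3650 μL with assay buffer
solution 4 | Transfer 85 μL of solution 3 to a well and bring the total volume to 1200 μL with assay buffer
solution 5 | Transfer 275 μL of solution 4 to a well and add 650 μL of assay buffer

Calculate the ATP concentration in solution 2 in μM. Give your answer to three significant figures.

Step 1: 375 μL + 1950 μL = 2325 μL total → factor 2325/375 = 6.2
Step 2: 0.38 mL + 12.1 mL = 12.48 mL total → factor 12.48/0.38 = 32.842
Dilution factor through solution 2 = 6.2 × 32.842 = 203.62
[solution 2] = 5.00 mM / 203.62 = 0.02456 mM = 24.6 μM

24.6 μM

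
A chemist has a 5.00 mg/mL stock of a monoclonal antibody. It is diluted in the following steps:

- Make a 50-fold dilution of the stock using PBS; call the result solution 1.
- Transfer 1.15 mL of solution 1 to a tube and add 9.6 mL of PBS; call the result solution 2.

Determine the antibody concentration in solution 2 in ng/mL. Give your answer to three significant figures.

Step 1: 50-fold → factor 50
Step 2: 1.15 mL + 9.6 mL = 10.75 mL total → factor 10.75/1.15 = 9.3478
Overall dilution factor = 50 × 9.3478 = 467.39
Final = 5.00 mg/mL / 467.39 = 0.01070 mg/mL = 1.07 × 10^4 ng/mL

1.07 × 10^4 ng/mL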